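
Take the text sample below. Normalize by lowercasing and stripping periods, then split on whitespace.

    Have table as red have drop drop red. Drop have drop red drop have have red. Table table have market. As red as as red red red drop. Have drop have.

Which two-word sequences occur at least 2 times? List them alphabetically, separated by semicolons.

Bigram counts meeting the condition (at least 2 times):
  as red: 3
  drop have: 4
  drop red: 2
  have drop: 3
  red drop: 3
  red red: 2

as red; drop have; drop red; have drop; red drop; red red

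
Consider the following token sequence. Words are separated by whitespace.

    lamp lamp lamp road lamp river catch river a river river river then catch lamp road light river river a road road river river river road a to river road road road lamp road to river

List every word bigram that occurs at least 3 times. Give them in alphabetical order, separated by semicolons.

lamp road; river river; road road

Bigram counts meeting the condition (at least 3 times):
  lamp road: 3
  river river: 5
  road road: 3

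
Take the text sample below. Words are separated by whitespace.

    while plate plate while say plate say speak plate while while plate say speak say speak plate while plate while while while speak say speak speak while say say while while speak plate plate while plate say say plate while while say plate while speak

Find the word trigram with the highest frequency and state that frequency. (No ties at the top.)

"plate while while", 3 times

Trigram frequencies (highest first):
  plate while while: 3
  plate plate while: 2
  while say plate: 2
  plate say speak: 2
  say speak plate: 2
  speak plate while: 2
  … (25 more, each ≤ 2)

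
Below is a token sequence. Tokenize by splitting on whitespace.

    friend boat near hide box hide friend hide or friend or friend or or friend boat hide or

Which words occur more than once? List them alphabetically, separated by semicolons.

Unigram counts meeting the condition (more than once):
  boat: 2
  friend: 5
  hide: 4
  or: 5

boat; friend; hide; or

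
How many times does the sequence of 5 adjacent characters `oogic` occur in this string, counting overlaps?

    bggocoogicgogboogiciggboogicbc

Sliding a length-5 window over the 30 characters (26 positions):
  position 6–10: oogic
  position 15–19: oogic
  position 24–28: oogic

3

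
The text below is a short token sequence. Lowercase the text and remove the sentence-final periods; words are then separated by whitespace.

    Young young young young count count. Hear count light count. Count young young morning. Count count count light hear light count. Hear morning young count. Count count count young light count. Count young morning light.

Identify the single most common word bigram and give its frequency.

"count count", 8 times

Bigram frequencies (highest first):
  count count: 8
  young young: 4
  light count: 3
  count young: 3
  young count: 2
  count hear: 2
  … (10 more, each ≤ 2)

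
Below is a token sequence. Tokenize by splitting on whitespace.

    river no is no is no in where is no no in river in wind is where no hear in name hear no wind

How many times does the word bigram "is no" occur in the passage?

3

Scanning the 23 overlapping bigram windows for "is no":
  position 3–4: is no
  position 5–6: is no
  position 9–10: is no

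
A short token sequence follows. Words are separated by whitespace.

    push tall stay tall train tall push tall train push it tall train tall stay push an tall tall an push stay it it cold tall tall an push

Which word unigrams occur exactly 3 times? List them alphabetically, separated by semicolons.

an; it; stay; train

Unigram counts meeting the condition (exactly 3 times):
  an: 3
  it: 3
  stay: 3
  train: 3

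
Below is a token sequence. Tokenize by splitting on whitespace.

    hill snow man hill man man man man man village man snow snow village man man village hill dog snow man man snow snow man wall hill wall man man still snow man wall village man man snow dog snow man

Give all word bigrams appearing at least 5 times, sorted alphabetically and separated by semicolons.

Bigram counts meeting the condition (at least 5 times):
  man man: 8
  snow man: 5

man man; snow man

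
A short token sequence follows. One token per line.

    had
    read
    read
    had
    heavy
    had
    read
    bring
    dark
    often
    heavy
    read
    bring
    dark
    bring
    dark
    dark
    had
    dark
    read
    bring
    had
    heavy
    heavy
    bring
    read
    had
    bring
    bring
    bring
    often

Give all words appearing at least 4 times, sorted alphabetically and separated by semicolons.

Unigram counts meeting the condition (at least 4 times):
  bring: 8
  dark: 5
  had: 6
  heavy: 4
  read: 6

bring; dark; had; heavy; read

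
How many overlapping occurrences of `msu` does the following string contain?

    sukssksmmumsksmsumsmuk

1

Sliding a length-3 window over the 22 characters (20 positions):
  position 15–17: msu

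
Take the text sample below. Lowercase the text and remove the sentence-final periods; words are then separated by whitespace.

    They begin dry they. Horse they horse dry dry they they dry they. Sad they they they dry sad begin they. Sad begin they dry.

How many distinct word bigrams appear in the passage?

14

25 tokens → 24 bigram windows in total.
Repeated bigrams (each contributes count−1 duplicates):
  dry they: 3
  they dry: 3
  they they: 3
  begin they: 2
  sad begin: 2
  they horse: 2
  they sad: 2
10 duplicate windows → 24 − 10 = 14 distinct.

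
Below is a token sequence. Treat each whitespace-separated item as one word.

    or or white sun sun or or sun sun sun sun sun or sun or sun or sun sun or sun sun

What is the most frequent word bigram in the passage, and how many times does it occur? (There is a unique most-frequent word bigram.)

"sun sun", 7 times

Bigram frequencies (highest first):
  sun sun: 7
  sun or: 5
  or sun: 5
  or or: 2
  or white: 1
  white sun: 1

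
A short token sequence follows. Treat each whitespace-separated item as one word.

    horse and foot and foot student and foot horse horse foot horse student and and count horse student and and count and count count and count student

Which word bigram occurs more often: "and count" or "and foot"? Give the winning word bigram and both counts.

"and count" (4 vs 3)

"and count": 4 occurrences
"and foot": 3 occurrences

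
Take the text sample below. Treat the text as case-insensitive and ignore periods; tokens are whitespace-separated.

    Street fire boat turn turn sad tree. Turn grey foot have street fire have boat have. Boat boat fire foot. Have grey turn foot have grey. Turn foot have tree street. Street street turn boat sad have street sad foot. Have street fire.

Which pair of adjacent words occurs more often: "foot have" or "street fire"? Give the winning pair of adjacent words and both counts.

"foot have" (5 vs 3)

"foot have": 5 occurrences
"street fire": 3 occurrences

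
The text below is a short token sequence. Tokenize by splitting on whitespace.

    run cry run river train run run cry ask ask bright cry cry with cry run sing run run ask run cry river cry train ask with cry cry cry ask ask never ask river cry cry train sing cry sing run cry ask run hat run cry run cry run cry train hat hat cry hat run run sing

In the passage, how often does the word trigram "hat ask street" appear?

Scanning the 58 overlapping trigram windows for "hat ask street":
  (none found)

0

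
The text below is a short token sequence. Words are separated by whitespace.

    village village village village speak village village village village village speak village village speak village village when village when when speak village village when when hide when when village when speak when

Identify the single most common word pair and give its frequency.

"village village", 10 times

Bigram frequencies (highest first):
  village village: 10
  speak village: 4
  village when: 4
  village speak: 3
  when when: 3
  when village: 2
  … (4 more, each ≤ 2)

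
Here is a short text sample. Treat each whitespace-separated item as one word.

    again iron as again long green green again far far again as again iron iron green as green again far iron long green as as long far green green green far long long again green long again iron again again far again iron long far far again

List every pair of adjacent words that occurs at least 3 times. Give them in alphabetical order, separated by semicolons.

again far; again iron; far again; green green

Bigram counts meeting the condition (at least 3 times):
  again far: 3
  again iron: 4
  far again: 3
  green green: 3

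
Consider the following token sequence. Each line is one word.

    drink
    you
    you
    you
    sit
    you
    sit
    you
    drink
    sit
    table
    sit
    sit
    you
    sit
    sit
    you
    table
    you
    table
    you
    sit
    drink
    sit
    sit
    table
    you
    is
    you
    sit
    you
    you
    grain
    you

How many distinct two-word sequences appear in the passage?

16

34 tokens → 33 bigram windows in total.
Repeated bigrams (each contributes count−1 duplicates):
  sit you: 5
  you sit: 5
  sit sit: 3
  table you: 3
  you you: 3
  drink sit: 2
  sit table: 2
  you table: 2
17 duplicate windows → 33 − 17 = 16 distinct.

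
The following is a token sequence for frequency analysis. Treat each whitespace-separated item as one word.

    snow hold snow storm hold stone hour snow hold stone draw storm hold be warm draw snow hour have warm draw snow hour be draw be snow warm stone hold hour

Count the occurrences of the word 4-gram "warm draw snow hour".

2

Scanning the 28 overlapping 4-gram windows for "warm draw snow hour":
  position 15–18: warm draw snow hour
  position 20–23: warm draw snow hour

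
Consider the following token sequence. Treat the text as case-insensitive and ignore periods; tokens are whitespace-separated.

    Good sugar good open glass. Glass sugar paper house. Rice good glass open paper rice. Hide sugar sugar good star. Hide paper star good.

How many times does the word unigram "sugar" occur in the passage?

Scanning the 24 tokens for "sugar":
  position 2: sugar
  position 7: sugar
  position 17: sugar
  position 18: sugar

4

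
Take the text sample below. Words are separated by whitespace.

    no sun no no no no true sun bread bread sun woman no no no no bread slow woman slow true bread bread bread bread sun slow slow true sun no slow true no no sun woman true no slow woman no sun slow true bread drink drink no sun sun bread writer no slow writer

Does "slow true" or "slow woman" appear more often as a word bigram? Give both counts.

"slow true": 4 occurrences
"slow woman": 2 occurrences

"slow true" (4 vs 2)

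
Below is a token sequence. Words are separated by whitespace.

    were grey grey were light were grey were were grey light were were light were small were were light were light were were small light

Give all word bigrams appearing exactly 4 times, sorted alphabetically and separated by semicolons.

were light; were were

Bigram counts meeting the condition (exactly 4 times):
  were light: 4
  were were: 4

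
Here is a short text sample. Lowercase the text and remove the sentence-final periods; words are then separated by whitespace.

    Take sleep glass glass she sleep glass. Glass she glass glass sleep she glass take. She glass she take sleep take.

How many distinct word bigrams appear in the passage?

12

21 tokens → 20 bigram windows in total.
Repeated bigrams (each contributes count−1 duplicates):
  glass glass: 3
  glass she: 3
  she glass: 3
  sleep glass: 2
  take sleep: 2
8 duplicate windows → 20 − 8 = 12 distinct.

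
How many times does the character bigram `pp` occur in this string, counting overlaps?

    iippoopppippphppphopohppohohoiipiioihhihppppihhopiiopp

12

Sliding a length-2 window over the 54 characters (53 positions):
  position 3–4: pp
  position 7–8: pp
  position 8–9: pp
  position 11–12: pp
  position 12–13: pp
  position 15–16: pp
  position 16–17: pp
  position 23–24: pp
  position 41–42: pp
  position 42–43: pp
  … (2 more)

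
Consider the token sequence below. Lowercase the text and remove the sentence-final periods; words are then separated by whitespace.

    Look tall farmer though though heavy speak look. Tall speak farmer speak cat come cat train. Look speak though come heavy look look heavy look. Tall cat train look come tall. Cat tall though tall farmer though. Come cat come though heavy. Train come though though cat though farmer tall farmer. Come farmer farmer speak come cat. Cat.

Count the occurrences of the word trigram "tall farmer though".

2

Scanning the 56 overlapping trigram windows for "tall farmer though":
  position 2–4: tall farmer though
  position 35–37: tall farmer though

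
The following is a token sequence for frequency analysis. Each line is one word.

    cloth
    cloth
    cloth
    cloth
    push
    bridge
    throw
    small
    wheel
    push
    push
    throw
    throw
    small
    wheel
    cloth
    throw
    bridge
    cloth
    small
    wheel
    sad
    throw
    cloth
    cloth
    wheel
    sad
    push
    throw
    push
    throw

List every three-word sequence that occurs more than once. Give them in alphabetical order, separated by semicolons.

cloth cloth cloth; throw small wheel

Trigram counts meeting the condition (more than once):
  cloth cloth cloth: 2
  throw small wheel: 2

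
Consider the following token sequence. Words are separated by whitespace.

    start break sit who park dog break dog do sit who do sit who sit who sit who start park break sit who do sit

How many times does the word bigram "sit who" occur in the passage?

Scanning the 24 overlapping bigram windows for "sit who":
  position 3–4: sit who
  position 10–11: sit who
  position 13–14: sit who
  position 15–16: sit who
  position 17–18: sit who
  position 22–23: sit who

6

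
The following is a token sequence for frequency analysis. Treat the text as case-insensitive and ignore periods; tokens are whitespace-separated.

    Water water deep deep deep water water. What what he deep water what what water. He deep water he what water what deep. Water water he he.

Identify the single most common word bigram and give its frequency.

"deep water", 4 times

Bigram frequencies (highest first):
  deep water: 4
  water water: 3
  water what: 3
  water he: 3
  deep deep: 2
  what what: 2
  … (7 more, each ≤ 2)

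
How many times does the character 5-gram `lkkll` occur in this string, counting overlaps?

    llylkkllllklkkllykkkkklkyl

2

Sliding a length-5 window over the 26 characters (22 positions):
  position 4–8: lkkll
  position 12–16: lkkll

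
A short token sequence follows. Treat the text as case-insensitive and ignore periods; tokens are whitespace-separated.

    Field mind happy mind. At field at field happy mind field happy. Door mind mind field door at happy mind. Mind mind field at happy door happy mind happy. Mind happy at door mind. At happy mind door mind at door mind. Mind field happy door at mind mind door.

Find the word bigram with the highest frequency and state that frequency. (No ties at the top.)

Bigram frequencies (highest first):
  happy mind: 6
  mind mind: 5
  mind field: 4
  door mind: 4
  mind happy: 3
  mind at: 3
  … (13 more, each ≤ 3)

"happy mind", 6 times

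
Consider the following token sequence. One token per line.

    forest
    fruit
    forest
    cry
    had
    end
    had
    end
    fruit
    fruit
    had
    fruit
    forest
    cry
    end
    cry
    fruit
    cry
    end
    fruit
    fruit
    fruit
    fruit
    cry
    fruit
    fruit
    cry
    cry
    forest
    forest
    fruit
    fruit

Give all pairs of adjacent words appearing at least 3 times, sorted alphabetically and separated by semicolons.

fruit cry; fruit fruit

Bigram counts meeting the condition (at least 3 times):
  fruit cry: 3
  fruit fruit: 6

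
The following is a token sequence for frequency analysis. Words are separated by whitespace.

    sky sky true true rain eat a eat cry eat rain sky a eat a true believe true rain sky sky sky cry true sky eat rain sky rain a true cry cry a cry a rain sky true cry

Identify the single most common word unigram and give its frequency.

"sky", 9 times

Unigram frequencies (highest first):
  sky: 9
  true: 7
  rain: 6
  a: 6
  cry: 6
  eat: 5
  … (1 more, each ≤ 1)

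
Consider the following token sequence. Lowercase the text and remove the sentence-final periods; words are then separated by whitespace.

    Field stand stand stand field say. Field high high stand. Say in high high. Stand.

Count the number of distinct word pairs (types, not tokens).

15 tokens → 14 bigram windows in total.
Repeated bigrams (each contributes count−1 duplicates):
  high high: 2
  high stand: 2
  stand stand: 2
3 duplicate windows → 14 − 3 = 11 distinct.

11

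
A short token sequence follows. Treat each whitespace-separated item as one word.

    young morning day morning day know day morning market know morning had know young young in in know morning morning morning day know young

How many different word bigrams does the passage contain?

16

24 tokens → 23 bigram windows in total.
Repeated bigrams (each contributes count−1 duplicates):
  morning day: 3
  day know: 2
  day morning: 2
  know morning: 2
  know young: 2
  morning morning: 2
7 duplicate windows → 23 − 7 = 16 distinct.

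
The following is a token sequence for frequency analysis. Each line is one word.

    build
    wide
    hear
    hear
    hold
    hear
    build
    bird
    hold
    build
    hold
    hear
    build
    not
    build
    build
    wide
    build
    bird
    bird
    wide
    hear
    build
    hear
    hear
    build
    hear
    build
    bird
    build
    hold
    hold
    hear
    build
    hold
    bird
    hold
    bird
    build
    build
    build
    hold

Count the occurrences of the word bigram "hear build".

Scanning the 41 overlapping bigram windows for "hear build":
  position 6–7: hear build
  position 12–13: hear build
  position 22–23: hear build
  position 25–26: hear build
  position 27–28: hear build
  position 33–34: hear build

6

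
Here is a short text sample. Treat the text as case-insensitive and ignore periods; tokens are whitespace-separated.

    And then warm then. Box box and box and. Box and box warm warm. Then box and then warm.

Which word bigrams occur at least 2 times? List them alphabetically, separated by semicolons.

Bigram counts meeting the condition (at least 2 times):
  and box: 3
  and then: 2
  box and: 4
  then box: 2
  then warm: 2
  warm then: 2

and box; and then; box and; then box; then warm; warm then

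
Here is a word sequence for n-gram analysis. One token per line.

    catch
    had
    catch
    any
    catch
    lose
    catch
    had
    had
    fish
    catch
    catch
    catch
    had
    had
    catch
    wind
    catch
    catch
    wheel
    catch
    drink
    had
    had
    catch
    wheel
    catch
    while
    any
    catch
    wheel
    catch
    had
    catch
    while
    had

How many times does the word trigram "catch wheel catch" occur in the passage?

3

Scanning the 34 overlapping trigram windows for "catch wheel catch":
  position 19–21: catch wheel catch
  position 25–27: catch wheel catch
  position 30–32: catch wheel catch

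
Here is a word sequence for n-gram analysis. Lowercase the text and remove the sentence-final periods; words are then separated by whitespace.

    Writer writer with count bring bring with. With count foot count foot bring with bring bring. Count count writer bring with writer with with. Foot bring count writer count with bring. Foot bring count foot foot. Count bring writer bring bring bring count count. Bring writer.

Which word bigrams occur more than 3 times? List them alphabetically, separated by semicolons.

bring bring; bring count

Bigram counts meeting the condition (more than 3 times):
  bring bring: 4
  bring count: 4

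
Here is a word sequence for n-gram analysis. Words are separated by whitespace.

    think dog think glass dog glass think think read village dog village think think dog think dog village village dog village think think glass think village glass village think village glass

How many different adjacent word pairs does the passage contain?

16

31 tokens → 30 bigram windows in total.
Repeated bigrams (each contributes count−1 duplicates):
  dog village: 3
  think dog: 3
  think think: 3
  village think: 3
  dog think: 2
  glass think: 2
  think glass: 2
  think village: 2
  … (2 more repeated)
14 duplicate windows → 30 − 14 = 16 distinct.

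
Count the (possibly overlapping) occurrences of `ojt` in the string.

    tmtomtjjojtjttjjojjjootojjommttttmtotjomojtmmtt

2

Sliding a length-3 window over the 47 characters (45 positions):
  position 9–11: ojt
  position 41–43: ojt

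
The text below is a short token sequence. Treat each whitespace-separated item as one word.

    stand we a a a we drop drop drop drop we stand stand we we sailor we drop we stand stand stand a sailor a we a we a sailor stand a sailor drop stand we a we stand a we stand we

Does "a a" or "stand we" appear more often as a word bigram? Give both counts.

"stand we" (4 vs 2)

"a a": 2 occurrences
"stand we": 4 occurrences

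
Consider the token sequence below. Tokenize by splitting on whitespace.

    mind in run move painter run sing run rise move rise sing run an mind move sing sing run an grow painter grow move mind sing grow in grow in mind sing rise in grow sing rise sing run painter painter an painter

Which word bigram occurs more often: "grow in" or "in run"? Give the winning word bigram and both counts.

"grow in" (2 vs 1)

"grow in": 2 occurrences
"in run": 1 occurrence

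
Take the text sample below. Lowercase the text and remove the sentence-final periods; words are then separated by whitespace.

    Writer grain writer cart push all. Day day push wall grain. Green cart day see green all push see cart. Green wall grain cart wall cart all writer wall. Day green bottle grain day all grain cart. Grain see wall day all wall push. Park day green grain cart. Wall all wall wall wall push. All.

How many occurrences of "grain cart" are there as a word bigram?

Scanning the 55 overlapping bigram windows for "grain cart":
  position 23–24: grain cart
  position 36–37: grain cart
  position 48–49: grain cart

3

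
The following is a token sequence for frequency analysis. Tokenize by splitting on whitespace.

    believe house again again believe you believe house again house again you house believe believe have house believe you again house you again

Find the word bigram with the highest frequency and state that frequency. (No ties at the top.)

Bigram frequencies (highest first):
  house again: 3
  believe house: 2
  believe you: 2
  again house: 2
  house believe: 2
  you again: 2
  … (9 more, each ≤ 1)

"house again", 3 times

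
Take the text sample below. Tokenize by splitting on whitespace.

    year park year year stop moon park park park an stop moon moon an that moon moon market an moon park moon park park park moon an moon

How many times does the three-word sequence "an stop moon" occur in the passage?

Scanning the 26 overlapping trigram windows for "an stop moon":
  position 10–12: an stop moon

1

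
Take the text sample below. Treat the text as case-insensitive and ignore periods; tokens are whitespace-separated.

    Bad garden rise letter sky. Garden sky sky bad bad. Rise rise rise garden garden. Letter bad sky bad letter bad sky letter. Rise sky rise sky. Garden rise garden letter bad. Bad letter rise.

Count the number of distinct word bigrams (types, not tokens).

35 tokens → 34 bigram windows in total.
Repeated bigrams (each contributes count−1 duplicates):
  letter bad: 3
  bad bad: 2
  bad letter: 2
  bad sky: 2
  garden letter: 2
  garden rise: 2
  letter rise: 2
  rise garden: 2
  … (4 more repeated)
13 duplicate windows → 34 − 13 = 21 distinct.

21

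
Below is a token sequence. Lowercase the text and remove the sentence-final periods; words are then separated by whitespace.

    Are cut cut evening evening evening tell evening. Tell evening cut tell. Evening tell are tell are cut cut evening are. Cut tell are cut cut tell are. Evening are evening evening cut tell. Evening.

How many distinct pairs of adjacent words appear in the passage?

12

35 tokens → 34 bigram windows in total.
Repeated bigrams (each contributes count−1 duplicates):
  are cut: 4
  cut tell: 4
  tell are: 4
  tell evening: 4
  cut cut: 3
  evening evening: 3
  evening tell: 3
  are evening: 2
  … (3 more repeated)
22 duplicate windows → 34 − 22 = 12 distinct.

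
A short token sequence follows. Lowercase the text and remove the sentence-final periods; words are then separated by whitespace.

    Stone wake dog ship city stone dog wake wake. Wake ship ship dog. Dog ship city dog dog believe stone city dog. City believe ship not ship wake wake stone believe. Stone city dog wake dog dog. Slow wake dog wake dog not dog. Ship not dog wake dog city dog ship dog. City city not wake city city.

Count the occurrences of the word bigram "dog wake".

4

Scanning the 58 overlapping bigram windows for "dog wake":
  position 7–8: dog wake
  position 34–35: dog wake
  position 40–41: dog wake
  position 47–48: dog wake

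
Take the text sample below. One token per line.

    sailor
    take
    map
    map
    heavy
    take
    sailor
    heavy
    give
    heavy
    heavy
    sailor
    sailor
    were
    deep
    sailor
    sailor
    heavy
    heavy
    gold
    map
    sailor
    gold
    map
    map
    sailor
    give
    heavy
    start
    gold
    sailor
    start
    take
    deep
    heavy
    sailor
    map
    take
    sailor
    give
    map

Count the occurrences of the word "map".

7

Scanning the 41 tokens for "map":
  position 3: map
  position 4: map
  position 21: map
  position 24: map
  position 25: map
  position 37: map
  position 41: map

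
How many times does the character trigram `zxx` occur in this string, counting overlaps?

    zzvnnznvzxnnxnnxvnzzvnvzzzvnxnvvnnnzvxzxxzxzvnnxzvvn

1

Sliding a length-3 window over the 52 characters (50 positions):
  position 39–41: zxx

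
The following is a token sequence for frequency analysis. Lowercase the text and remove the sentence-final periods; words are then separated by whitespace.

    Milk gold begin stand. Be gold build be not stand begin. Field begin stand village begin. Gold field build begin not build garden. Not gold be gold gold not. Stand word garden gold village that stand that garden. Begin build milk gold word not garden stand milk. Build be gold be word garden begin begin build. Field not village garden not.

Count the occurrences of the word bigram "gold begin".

1

Scanning the 60 overlapping bigram windows for "gold begin":
  position 2–3: gold begin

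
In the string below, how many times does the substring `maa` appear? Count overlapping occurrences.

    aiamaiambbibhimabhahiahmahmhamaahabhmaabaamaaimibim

3

Sliding a length-3 window over the 51 characters (49 positions):
  position 30–32: maa
  position 37–39: maa
  position 43–45: maa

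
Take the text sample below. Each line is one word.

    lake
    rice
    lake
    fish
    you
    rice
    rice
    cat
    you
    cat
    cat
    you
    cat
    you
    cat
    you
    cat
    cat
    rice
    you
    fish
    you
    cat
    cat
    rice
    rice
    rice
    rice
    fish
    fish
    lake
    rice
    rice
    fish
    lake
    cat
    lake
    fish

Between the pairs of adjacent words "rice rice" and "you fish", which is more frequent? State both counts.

"rice rice" (5 vs 1)

"rice rice": 5 occurrences
"you fish": 1 occurrence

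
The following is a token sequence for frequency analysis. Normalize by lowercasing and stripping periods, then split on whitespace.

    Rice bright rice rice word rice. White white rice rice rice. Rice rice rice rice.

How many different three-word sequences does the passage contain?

15 tokens → 13 trigram windows in total.
Repeated trigrams (each contributes count−1 duplicates):
  rice rice rice: 5
4 duplicate windows → 13 − 4 = 9 distinct.

9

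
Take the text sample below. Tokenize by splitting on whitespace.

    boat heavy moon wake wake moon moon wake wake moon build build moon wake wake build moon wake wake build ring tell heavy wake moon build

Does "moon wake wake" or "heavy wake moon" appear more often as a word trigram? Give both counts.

"moon wake wake" (4 vs 1)

"moon wake wake": 4 occurrences
"heavy wake moon": 1 occurrence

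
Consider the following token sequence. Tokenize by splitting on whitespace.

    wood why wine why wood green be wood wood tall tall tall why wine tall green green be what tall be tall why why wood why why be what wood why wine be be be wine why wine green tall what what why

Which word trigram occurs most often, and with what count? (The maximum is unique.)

Trigram frequencies (highest first):
  wood why wine: 2
  why wine why: 1
  wine why wood: 1
  why wood green: 1
  wood green be: 1
  green be wood: 1
  … (34 more, each ≤ 1)

"wood why wine", 2 times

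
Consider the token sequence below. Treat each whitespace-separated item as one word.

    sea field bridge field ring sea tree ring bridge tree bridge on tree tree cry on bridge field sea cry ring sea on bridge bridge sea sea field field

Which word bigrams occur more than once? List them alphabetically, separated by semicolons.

bridge field; on bridge; ring sea; sea field

Bigram counts meeting the condition (more than once):
  bridge field: 2
  on bridge: 2
  ring sea: 2
  sea field: 2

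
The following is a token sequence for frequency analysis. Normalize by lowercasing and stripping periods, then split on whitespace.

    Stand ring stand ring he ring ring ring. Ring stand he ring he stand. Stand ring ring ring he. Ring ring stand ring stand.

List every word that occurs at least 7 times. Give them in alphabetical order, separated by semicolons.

Unigram counts meeting the condition (at least 7 times):
  ring: 13
  stand: 7

ring; stand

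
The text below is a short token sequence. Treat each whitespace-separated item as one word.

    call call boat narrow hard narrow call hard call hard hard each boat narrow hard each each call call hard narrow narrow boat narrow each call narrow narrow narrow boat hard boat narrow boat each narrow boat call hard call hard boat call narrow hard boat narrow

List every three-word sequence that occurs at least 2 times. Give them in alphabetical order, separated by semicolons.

Trigram counts meeting the condition (at least 2 times):
  boat narrow hard: 2
  call hard call: 2
  hard boat narrow: 2
  hard call hard: 2
  narrow narrow boat: 2

boat narrow hard; call hard call; hard boat narrow; hard call hard; narrow narrow boat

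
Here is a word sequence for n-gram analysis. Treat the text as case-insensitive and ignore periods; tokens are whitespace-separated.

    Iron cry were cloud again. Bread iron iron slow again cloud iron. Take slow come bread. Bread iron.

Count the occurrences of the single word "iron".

Scanning the 18 tokens for "iron":
  position 1: iron
  position 7: iron
  position 8: iron
  position 12: iron
  position 18: iron

5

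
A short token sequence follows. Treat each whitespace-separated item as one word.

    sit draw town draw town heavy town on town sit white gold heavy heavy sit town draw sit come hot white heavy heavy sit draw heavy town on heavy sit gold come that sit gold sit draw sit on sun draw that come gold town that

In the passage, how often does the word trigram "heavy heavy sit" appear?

2

Scanning the 44 overlapping trigram windows for "heavy heavy sit":
  position 13–15: heavy heavy sit
  position 22–24: heavy heavy sit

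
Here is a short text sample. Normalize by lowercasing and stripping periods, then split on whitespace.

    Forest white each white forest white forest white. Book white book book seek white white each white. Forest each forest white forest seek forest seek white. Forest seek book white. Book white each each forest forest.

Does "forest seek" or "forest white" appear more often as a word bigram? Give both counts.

"forest seek": 3 occurrences
"forest white": 4 occurrences

"forest white" (4 vs 3)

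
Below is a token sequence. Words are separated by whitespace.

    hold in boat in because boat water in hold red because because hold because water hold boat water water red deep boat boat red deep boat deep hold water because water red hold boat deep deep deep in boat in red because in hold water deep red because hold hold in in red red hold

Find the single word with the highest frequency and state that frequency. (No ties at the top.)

Unigram frequencies (highest first):
  hold: 10
  in: 8
  boat: 8
  red: 8
  because: 7
  water: 7
  … (1 more, each ≤ 7)

"hold", 10 times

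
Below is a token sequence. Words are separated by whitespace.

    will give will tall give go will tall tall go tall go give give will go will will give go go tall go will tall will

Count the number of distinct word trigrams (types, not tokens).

22

26 tokens → 24 trigram windows in total.
Repeated trigrams (each contributes count−1 duplicates):
  go tall go: 2
  go will tall: 2
2 duplicate windows → 24 − 2 = 22 distinct.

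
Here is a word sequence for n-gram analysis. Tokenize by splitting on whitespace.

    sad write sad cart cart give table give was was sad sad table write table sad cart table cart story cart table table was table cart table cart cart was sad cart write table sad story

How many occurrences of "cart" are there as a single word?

9

Scanning the 36 tokens for "cart":
  position 4: cart
  position 5: cart
  position 17: cart
  position 19: cart
  position 21: cart
  position 26: cart
  position 28: cart
  position 29: cart
  position 32: cart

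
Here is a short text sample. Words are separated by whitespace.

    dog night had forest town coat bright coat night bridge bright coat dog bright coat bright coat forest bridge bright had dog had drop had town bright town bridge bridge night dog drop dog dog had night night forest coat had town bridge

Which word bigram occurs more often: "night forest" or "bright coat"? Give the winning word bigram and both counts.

"night forest": 1 occurrence
"bright coat": 4 occurrences

"bright coat" (4 vs 1)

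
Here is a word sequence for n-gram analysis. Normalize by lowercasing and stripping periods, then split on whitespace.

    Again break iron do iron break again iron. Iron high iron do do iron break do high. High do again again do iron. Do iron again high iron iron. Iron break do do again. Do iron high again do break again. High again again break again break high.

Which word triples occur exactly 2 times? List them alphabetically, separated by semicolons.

again do iron; do iron break; iron break do; iron do iron

Trigram counts meeting the condition (exactly 2 times):
  again do iron: 2
  do iron break: 2
  iron break do: 2
  iron do iron: 2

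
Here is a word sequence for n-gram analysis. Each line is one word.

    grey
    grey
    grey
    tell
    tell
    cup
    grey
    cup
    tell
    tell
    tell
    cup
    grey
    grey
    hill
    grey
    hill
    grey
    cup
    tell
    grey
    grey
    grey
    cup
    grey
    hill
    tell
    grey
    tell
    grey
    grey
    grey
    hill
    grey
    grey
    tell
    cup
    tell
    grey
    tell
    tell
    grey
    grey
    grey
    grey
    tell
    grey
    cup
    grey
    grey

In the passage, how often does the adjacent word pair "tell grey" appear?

6

Scanning the 49 overlapping bigram windows for "tell grey":
  position 20–21: tell grey
  position 27–28: tell grey
  position 29–30: tell grey
  position 38–39: tell grey
  position 41–42: tell grey
  position 46–47: tell grey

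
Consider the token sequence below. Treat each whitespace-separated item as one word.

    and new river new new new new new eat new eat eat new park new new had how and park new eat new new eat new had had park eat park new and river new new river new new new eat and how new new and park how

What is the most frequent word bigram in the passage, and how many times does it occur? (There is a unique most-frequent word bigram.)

"new new", 10 times

Bigram frequencies (highest first):
  new new: 10
  new eat: 5
  eat new: 4
  river new: 3
  park new: 3
  new river: 2
  … (17 more, each ≤ 2)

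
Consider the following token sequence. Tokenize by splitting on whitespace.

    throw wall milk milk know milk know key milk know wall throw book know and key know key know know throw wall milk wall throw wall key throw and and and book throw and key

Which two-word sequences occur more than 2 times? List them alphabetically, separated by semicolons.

milk know; throw wall

Bigram counts meeting the condition (more than 2 times):
  milk know: 3
  throw wall: 3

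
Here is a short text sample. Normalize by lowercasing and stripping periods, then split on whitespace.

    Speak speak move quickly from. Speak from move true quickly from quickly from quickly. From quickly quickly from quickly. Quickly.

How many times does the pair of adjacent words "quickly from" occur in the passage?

5

Scanning the 19 overlapping bigram windows for "quickly from":
  position 4–5: quickly from
  position 10–11: quickly from
  position 12–13: quickly from
  position 14–15: quickly from
  position 17–18: quickly from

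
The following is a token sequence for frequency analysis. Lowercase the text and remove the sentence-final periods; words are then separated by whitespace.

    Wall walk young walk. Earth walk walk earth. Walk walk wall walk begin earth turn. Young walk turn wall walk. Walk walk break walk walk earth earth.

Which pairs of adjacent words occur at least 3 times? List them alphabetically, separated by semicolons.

Bigram counts meeting the condition (at least 3 times):
  walk earth: 3
  walk walk: 5
  wall walk: 3

walk earth; walk walk; wall walk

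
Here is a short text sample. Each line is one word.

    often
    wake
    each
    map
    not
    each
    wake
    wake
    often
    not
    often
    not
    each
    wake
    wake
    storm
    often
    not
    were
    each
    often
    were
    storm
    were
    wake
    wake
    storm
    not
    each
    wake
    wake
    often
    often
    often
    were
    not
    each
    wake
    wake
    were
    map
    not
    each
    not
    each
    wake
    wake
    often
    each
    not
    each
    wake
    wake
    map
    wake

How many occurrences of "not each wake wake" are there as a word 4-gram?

6

Scanning the 52 overlapping 4-gram windows for "not each wake wake":
  position 5–8: not each wake wake
  position 12–15: not each wake wake
  position 28–31: not each wake wake
  position 36–39: not each wake wake
  position 44–47: not each wake wake
  position 50–53: not each wake wake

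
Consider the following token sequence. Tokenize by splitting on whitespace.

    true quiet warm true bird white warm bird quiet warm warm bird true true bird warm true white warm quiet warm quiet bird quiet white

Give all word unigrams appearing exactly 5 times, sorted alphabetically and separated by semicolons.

bird; quiet; true

Unigram counts meeting the condition (exactly 5 times):
  bird: 5
  quiet: 5
  true: 5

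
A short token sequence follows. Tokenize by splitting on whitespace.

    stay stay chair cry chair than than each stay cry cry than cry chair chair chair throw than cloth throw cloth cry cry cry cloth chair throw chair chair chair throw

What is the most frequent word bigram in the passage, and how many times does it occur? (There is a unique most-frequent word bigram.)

"chair chair", 4 times

Bigram frequencies (highest first):
  chair chair: 4
  cry cry: 3
  chair throw: 3
  cry chair: 2
  stay stay: 1
  stay chair: 1
  … (16 more, each ≤ 1)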